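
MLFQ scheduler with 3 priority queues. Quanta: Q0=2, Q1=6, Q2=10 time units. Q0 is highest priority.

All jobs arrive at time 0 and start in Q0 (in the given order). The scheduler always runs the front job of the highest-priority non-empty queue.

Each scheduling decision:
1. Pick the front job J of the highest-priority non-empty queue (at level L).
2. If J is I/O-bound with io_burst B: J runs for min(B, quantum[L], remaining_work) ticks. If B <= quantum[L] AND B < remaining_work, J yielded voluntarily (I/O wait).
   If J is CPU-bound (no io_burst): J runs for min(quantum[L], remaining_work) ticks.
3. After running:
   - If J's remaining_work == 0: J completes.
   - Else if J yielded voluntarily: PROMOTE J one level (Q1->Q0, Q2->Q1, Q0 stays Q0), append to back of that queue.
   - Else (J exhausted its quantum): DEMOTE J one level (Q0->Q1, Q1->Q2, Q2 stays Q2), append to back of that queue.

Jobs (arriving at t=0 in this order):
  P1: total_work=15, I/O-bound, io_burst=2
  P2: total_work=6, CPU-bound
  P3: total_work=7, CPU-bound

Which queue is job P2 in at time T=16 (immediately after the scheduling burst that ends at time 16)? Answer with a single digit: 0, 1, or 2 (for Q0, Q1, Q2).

t=0-2: P1@Q0 runs 2, rem=13, I/O yield, promote→Q0. Q0=[P2,P3,P1] Q1=[] Q2=[]
t=2-4: P2@Q0 runs 2, rem=4, quantum used, demote→Q1. Q0=[P3,P1] Q1=[P2] Q2=[]
t=4-6: P3@Q0 runs 2, rem=5, quantum used, demote→Q1. Q0=[P1] Q1=[P2,P3] Q2=[]
t=6-8: P1@Q0 runs 2, rem=11, I/O yield, promote→Q0. Q0=[P1] Q1=[P2,P3] Q2=[]
t=8-10: P1@Q0 runs 2, rem=9, I/O yield, promote→Q0. Q0=[P1] Q1=[P2,P3] Q2=[]
t=10-12: P1@Q0 runs 2, rem=7, I/O yield, promote→Q0. Q0=[P1] Q1=[P2,P3] Q2=[]
t=12-14: P1@Q0 runs 2, rem=5, I/O yield, promote→Q0. Q0=[P1] Q1=[P2,P3] Q2=[]
t=14-16: P1@Q0 runs 2, rem=3, I/O yield, promote→Q0. Q0=[P1] Q1=[P2,P3] Q2=[]
t=16-18: P1@Q0 runs 2, rem=1, I/O yield, promote→Q0. Q0=[P1] Q1=[P2,P3] Q2=[]
t=18-19: P1@Q0 runs 1, rem=0, completes. Q0=[] Q1=[P2,P3] Q2=[]
t=19-23: P2@Q1 runs 4, rem=0, completes. Q0=[] Q1=[P3] Q2=[]
t=23-28: P3@Q1 runs 5, rem=0, completes. Q0=[] Q1=[] Q2=[]

Answer: 1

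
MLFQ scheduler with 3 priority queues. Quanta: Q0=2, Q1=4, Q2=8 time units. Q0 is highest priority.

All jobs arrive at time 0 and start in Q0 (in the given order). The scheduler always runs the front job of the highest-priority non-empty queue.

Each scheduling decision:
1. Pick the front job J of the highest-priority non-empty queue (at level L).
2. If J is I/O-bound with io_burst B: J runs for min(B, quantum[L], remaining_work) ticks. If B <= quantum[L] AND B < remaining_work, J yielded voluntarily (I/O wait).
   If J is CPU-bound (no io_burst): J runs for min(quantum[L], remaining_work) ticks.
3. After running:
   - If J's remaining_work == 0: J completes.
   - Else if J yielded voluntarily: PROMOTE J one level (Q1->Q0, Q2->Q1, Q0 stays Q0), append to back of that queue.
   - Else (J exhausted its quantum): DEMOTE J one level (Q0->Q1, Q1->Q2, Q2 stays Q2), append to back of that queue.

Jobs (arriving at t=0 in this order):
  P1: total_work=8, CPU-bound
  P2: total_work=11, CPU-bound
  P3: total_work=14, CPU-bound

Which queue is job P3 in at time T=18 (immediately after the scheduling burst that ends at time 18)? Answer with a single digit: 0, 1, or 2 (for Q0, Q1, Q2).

Answer: 2

Derivation:
t=0-2: P1@Q0 runs 2, rem=6, quantum used, demote→Q1. Q0=[P2,P3] Q1=[P1] Q2=[]
t=2-4: P2@Q0 runs 2, rem=9, quantum used, demote→Q1. Q0=[P3] Q1=[P1,P2] Q2=[]
t=4-6: P3@Q0 runs 2, rem=12, quantum used, demote→Q1. Q0=[] Q1=[P1,P2,P3] Q2=[]
t=6-10: P1@Q1 runs 4, rem=2, quantum used, demote→Q2. Q0=[] Q1=[P2,P3] Q2=[P1]
t=10-14: P2@Q1 runs 4, rem=5, quantum used, demote→Q2. Q0=[] Q1=[P3] Q2=[P1,P2]
t=14-18: P3@Q1 runs 4, rem=8, quantum used, demote→Q2. Q0=[] Q1=[] Q2=[P1,P2,P3]
t=18-20: P1@Q2 runs 2, rem=0, completes. Q0=[] Q1=[] Q2=[P2,P3]
t=20-25: P2@Q2 runs 5, rem=0, completes. Q0=[] Q1=[] Q2=[P3]
t=25-33: P3@Q2 runs 8, rem=0, completes. Q0=[] Q1=[] Q2=[]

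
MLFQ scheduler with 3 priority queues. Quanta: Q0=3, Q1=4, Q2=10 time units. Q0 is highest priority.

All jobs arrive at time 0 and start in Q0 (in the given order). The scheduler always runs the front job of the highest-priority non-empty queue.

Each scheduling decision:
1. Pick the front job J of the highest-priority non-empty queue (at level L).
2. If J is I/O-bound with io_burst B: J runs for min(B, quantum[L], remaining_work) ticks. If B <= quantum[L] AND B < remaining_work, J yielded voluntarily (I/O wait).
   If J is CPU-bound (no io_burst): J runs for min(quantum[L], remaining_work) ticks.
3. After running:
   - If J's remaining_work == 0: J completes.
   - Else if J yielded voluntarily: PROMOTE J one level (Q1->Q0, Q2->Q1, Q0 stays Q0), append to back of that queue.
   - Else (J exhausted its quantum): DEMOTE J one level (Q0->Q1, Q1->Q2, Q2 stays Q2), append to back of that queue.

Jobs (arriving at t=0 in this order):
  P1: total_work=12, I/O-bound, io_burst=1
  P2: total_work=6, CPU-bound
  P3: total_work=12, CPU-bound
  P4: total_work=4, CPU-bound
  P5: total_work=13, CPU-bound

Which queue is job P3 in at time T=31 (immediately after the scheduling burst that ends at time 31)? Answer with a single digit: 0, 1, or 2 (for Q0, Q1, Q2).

t=0-1: P1@Q0 runs 1, rem=11, I/O yield, promote→Q0. Q0=[P2,P3,P4,P5,P1] Q1=[] Q2=[]
t=1-4: P2@Q0 runs 3, rem=3, quantum used, demote→Q1. Q0=[P3,P4,P5,P1] Q1=[P2] Q2=[]
t=4-7: P3@Q0 runs 3, rem=9, quantum used, demote→Q1. Q0=[P4,P5,P1] Q1=[P2,P3] Q2=[]
t=7-10: P4@Q0 runs 3, rem=1, quantum used, demote→Q1. Q0=[P5,P1] Q1=[P2,P3,P4] Q2=[]
t=10-13: P5@Q0 runs 3, rem=10, quantum used, demote→Q1. Q0=[P1] Q1=[P2,P3,P4,P5] Q2=[]
t=13-14: P1@Q0 runs 1, rem=10, I/O yield, promote→Q0. Q0=[P1] Q1=[P2,P3,P4,P5] Q2=[]
t=14-15: P1@Q0 runs 1, rem=9, I/O yield, promote→Q0. Q0=[P1] Q1=[P2,P3,P4,P5] Q2=[]
t=15-16: P1@Q0 runs 1, rem=8, I/O yield, promote→Q0. Q0=[P1] Q1=[P2,P3,P4,P5] Q2=[]
t=16-17: P1@Q0 runs 1, rem=7, I/O yield, promote→Q0. Q0=[P1] Q1=[P2,P3,P4,P5] Q2=[]
t=17-18: P1@Q0 runs 1, rem=6, I/O yield, promote→Q0. Q0=[P1] Q1=[P2,P3,P4,P5] Q2=[]
t=18-19: P1@Q0 runs 1, rem=5, I/O yield, promote→Q0. Q0=[P1] Q1=[P2,P3,P4,P5] Q2=[]
t=19-20: P1@Q0 runs 1, rem=4, I/O yield, promote→Q0. Q0=[P1] Q1=[P2,P3,P4,P5] Q2=[]
t=20-21: P1@Q0 runs 1, rem=3, I/O yield, promote→Q0. Q0=[P1] Q1=[P2,P3,P4,P5] Q2=[]
t=21-22: P1@Q0 runs 1, rem=2, I/O yield, promote→Q0. Q0=[P1] Q1=[P2,P3,P4,P5] Q2=[]
t=22-23: P1@Q0 runs 1, rem=1, I/O yield, promote→Q0. Q0=[P1] Q1=[P2,P3,P4,P5] Q2=[]
t=23-24: P1@Q0 runs 1, rem=0, completes. Q0=[] Q1=[P2,P3,P4,P5] Q2=[]
t=24-27: P2@Q1 runs 3, rem=0, completes. Q0=[] Q1=[P3,P4,P5] Q2=[]
t=27-31: P3@Q1 runs 4, rem=5, quantum used, demote→Q2. Q0=[] Q1=[P4,P5] Q2=[P3]
t=31-32: P4@Q1 runs 1, rem=0, completes. Q0=[] Q1=[P5] Q2=[P3]
t=32-36: P5@Q1 runs 4, rem=6, quantum used, demote→Q2. Q0=[] Q1=[] Q2=[P3,P5]
t=36-41: P3@Q2 runs 5, rem=0, completes. Q0=[] Q1=[] Q2=[P5]
t=41-47: P5@Q2 runs 6, rem=0, completes. Q0=[] Q1=[] Q2=[]

Answer: 2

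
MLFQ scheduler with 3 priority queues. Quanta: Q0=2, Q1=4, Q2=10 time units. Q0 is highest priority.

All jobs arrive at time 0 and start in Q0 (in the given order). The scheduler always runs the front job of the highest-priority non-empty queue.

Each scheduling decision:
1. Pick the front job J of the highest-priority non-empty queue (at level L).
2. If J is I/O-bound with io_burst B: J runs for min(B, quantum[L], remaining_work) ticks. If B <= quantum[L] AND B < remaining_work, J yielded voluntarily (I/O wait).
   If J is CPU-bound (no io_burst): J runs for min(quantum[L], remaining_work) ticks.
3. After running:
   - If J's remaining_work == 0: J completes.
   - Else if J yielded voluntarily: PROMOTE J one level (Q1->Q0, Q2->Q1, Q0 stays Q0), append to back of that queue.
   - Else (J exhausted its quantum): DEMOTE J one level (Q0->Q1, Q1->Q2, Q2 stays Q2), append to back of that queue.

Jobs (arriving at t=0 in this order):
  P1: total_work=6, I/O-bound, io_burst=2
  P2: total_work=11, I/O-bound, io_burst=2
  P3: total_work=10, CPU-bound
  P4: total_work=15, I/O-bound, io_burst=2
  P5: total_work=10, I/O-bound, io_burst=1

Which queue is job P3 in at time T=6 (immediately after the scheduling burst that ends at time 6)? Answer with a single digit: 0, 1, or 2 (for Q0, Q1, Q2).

t=0-2: P1@Q0 runs 2, rem=4, I/O yield, promote→Q0. Q0=[P2,P3,P4,P5,P1] Q1=[] Q2=[]
t=2-4: P2@Q0 runs 2, rem=9, I/O yield, promote→Q0. Q0=[P3,P4,P5,P1,P2] Q1=[] Q2=[]
t=4-6: P3@Q0 runs 2, rem=8, quantum used, demote→Q1. Q0=[P4,P5,P1,P2] Q1=[P3] Q2=[]
t=6-8: P4@Q0 runs 2, rem=13, I/O yield, promote→Q0. Q0=[P5,P1,P2,P4] Q1=[P3] Q2=[]
t=8-9: P5@Q0 runs 1, rem=9, I/O yield, promote→Q0. Q0=[P1,P2,P4,P5] Q1=[P3] Q2=[]
t=9-11: P1@Q0 runs 2, rem=2, I/O yield, promote→Q0. Q0=[P2,P4,P5,P1] Q1=[P3] Q2=[]
t=11-13: P2@Q0 runs 2, rem=7, I/O yield, promote→Q0. Q0=[P4,P5,P1,P2] Q1=[P3] Q2=[]
t=13-15: P4@Q0 runs 2, rem=11, I/O yield, promote→Q0. Q0=[P5,P1,P2,P4] Q1=[P3] Q2=[]
t=15-16: P5@Q0 runs 1, rem=8, I/O yield, promote→Q0. Q0=[P1,P2,P4,P5] Q1=[P3] Q2=[]
t=16-18: P1@Q0 runs 2, rem=0, completes. Q0=[P2,P4,P5] Q1=[P3] Q2=[]
t=18-20: P2@Q0 runs 2, rem=5, I/O yield, promote→Q0. Q0=[P4,P5,P2] Q1=[P3] Q2=[]
t=20-22: P4@Q0 runs 2, rem=9, I/O yield, promote→Q0. Q0=[P5,P2,P4] Q1=[P3] Q2=[]
t=22-23: P5@Q0 runs 1, rem=7, I/O yield, promote→Q0. Q0=[P2,P4,P5] Q1=[P3] Q2=[]
t=23-25: P2@Q0 runs 2, rem=3, I/O yield, promote→Q0. Q0=[P4,P5,P2] Q1=[P3] Q2=[]
t=25-27: P4@Q0 runs 2, rem=7, I/O yield, promote→Q0. Q0=[P5,P2,P4] Q1=[P3] Q2=[]
t=27-28: P5@Q0 runs 1, rem=6, I/O yield, promote→Q0. Q0=[P2,P4,P5] Q1=[P3] Q2=[]
t=28-30: P2@Q0 runs 2, rem=1, I/O yield, promote→Q0. Q0=[P4,P5,P2] Q1=[P3] Q2=[]
t=30-32: P4@Q0 runs 2, rem=5, I/O yield, promote→Q0. Q0=[P5,P2,P4] Q1=[P3] Q2=[]
t=32-33: P5@Q0 runs 1, rem=5, I/O yield, promote→Q0. Q0=[P2,P4,P5] Q1=[P3] Q2=[]
t=33-34: P2@Q0 runs 1, rem=0, completes. Q0=[P4,P5] Q1=[P3] Q2=[]
t=34-36: P4@Q0 runs 2, rem=3, I/O yield, promote→Q0. Q0=[P5,P4] Q1=[P3] Q2=[]
t=36-37: P5@Q0 runs 1, rem=4, I/O yield, promote→Q0. Q0=[P4,P5] Q1=[P3] Q2=[]
t=37-39: P4@Q0 runs 2, rem=1, I/O yield, promote→Q0. Q0=[P5,P4] Q1=[P3] Q2=[]
t=39-40: P5@Q0 runs 1, rem=3, I/O yield, promote→Q0. Q0=[P4,P5] Q1=[P3] Q2=[]
t=40-41: P4@Q0 runs 1, rem=0, completes. Q0=[P5] Q1=[P3] Q2=[]
t=41-42: P5@Q0 runs 1, rem=2, I/O yield, promote→Q0. Q0=[P5] Q1=[P3] Q2=[]
t=42-43: P5@Q0 runs 1, rem=1, I/O yield, promote→Q0. Q0=[P5] Q1=[P3] Q2=[]
t=43-44: P5@Q0 runs 1, rem=0, completes. Q0=[] Q1=[P3] Q2=[]
t=44-48: P3@Q1 runs 4, rem=4, quantum used, demote→Q2. Q0=[] Q1=[] Q2=[P3]
t=48-52: P3@Q2 runs 4, rem=0, completes. Q0=[] Q1=[] Q2=[]

Answer: 1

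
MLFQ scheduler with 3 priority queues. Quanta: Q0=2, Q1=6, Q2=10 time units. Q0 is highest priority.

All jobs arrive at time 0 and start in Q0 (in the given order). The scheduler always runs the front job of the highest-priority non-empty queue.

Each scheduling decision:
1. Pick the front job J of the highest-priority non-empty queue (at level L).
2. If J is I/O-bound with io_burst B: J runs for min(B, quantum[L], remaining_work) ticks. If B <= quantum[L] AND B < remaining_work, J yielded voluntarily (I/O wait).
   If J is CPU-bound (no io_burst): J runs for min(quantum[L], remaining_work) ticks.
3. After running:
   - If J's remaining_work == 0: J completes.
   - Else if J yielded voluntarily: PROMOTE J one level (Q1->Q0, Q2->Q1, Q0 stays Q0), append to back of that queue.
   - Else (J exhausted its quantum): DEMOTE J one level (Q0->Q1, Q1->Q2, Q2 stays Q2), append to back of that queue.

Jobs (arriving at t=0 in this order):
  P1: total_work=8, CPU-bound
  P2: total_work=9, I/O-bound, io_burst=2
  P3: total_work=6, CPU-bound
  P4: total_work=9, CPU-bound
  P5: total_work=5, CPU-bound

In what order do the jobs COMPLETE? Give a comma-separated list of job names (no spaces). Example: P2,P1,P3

Answer: P2,P1,P3,P5,P4

Derivation:
t=0-2: P1@Q0 runs 2, rem=6, quantum used, demote→Q1. Q0=[P2,P3,P4,P5] Q1=[P1] Q2=[]
t=2-4: P2@Q0 runs 2, rem=7, I/O yield, promote→Q0. Q0=[P3,P4,P5,P2] Q1=[P1] Q2=[]
t=4-6: P3@Q0 runs 2, rem=4, quantum used, demote→Q1. Q0=[P4,P5,P2] Q1=[P1,P3] Q2=[]
t=6-8: P4@Q0 runs 2, rem=7, quantum used, demote→Q1. Q0=[P5,P2] Q1=[P1,P3,P4] Q2=[]
t=8-10: P5@Q0 runs 2, rem=3, quantum used, demote→Q1. Q0=[P2] Q1=[P1,P3,P4,P5] Q2=[]
t=10-12: P2@Q0 runs 2, rem=5, I/O yield, promote→Q0. Q0=[P2] Q1=[P1,P3,P4,P5] Q2=[]
t=12-14: P2@Q0 runs 2, rem=3, I/O yield, promote→Q0. Q0=[P2] Q1=[P1,P3,P4,P5] Q2=[]
t=14-16: P2@Q0 runs 2, rem=1, I/O yield, promote→Q0. Q0=[P2] Q1=[P1,P3,P4,P5] Q2=[]
t=16-17: P2@Q0 runs 1, rem=0, completes. Q0=[] Q1=[P1,P3,P4,P5] Q2=[]
t=17-23: P1@Q1 runs 6, rem=0, completes. Q0=[] Q1=[P3,P4,P5] Q2=[]
t=23-27: P3@Q1 runs 4, rem=0, completes. Q0=[] Q1=[P4,P5] Q2=[]
t=27-33: P4@Q1 runs 6, rem=1, quantum used, demote→Q2. Q0=[] Q1=[P5] Q2=[P4]
t=33-36: P5@Q1 runs 3, rem=0, completes. Q0=[] Q1=[] Q2=[P4]
t=36-37: P4@Q2 runs 1, rem=0, completes. Q0=[] Q1=[] Q2=[]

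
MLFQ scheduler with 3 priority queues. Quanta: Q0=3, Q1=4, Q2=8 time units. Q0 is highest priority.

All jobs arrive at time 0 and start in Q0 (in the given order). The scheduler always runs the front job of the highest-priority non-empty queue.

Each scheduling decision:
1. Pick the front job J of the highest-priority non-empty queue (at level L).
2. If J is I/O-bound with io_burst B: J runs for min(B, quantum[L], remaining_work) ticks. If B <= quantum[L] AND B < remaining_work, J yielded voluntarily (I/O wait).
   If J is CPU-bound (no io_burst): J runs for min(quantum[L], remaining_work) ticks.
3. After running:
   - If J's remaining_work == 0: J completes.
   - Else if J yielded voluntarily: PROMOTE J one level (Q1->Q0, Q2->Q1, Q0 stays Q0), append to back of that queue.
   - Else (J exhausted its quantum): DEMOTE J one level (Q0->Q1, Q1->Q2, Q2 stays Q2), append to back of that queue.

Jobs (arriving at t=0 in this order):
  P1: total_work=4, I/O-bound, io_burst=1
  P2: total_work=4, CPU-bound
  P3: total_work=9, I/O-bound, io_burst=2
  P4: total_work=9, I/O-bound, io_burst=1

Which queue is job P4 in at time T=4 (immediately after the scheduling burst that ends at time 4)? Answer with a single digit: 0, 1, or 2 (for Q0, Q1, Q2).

t=0-1: P1@Q0 runs 1, rem=3, I/O yield, promote→Q0. Q0=[P2,P3,P4,P1] Q1=[] Q2=[]
t=1-4: P2@Q0 runs 3, rem=1, quantum used, demote→Q1. Q0=[P3,P4,P1] Q1=[P2] Q2=[]
t=4-6: P3@Q0 runs 2, rem=7, I/O yield, promote→Q0. Q0=[P4,P1,P3] Q1=[P2] Q2=[]
t=6-7: P4@Q0 runs 1, rem=8, I/O yield, promote→Q0. Q0=[P1,P3,P4] Q1=[P2] Q2=[]
t=7-8: P1@Q0 runs 1, rem=2, I/O yield, promote→Q0. Q0=[P3,P4,P1] Q1=[P2] Q2=[]
t=8-10: P3@Q0 runs 2, rem=5, I/O yield, promote→Q0. Q0=[P4,P1,P3] Q1=[P2] Q2=[]
t=10-11: P4@Q0 runs 1, rem=7, I/O yield, promote→Q0. Q0=[P1,P3,P4] Q1=[P2] Q2=[]
t=11-12: P1@Q0 runs 1, rem=1, I/O yield, promote→Q0. Q0=[P3,P4,P1] Q1=[P2] Q2=[]
t=12-14: P3@Q0 runs 2, rem=3, I/O yield, promote→Q0. Q0=[P4,P1,P3] Q1=[P2] Q2=[]
t=14-15: P4@Q0 runs 1, rem=6, I/O yield, promote→Q0. Q0=[P1,P3,P4] Q1=[P2] Q2=[]
t=15-16: P1@Q0 runs 1, rem=0, completes. Q0=[P3,P4] Q1=[P2] Q2=[]
t=16-18: P3@Q0 runs 2, rem=1, I/O yield, promote→Q0. Q0=[P4,P3] Q1=[P2] Q2=[]
t=18-19: P4@Q0 runs 1, rem=5, I/O yield, promote→Q0. Q0=[P3,P4] Q1=[P2] Q2=[]
t=19-20: P3@Q0 runs 1, rem=0, completes. Q0=[P4] Q1=[P2] Q2=[]
t=20-21: P4@Q0 runs 1, rem=4, I/O yield, promote→Q0. Q0=[P4] Q1=[P2] Q2=[]
t=21-22: P4@Q0 runs 1, rem=3, I/O yield, promote→Q0. Q0=[P4] Q1=[P2] Q2=[]
t=22-23: P4@Q0 runs 1, rem=2, I/O yield, promote→Q0. Q0=[P4] Q1=[P2] Q2=[]
t=23-24: P4@Q0 runs 1, rem=1, I/O yield, promote→Q0. Q0=[P4] Q1=[P2] Q2=[]
t=24-25: P4@Q0 runs 1, rem=0, completes. Q0=[] Q1=[P2] Q2=[]
t=25-26: P2@Q1 runs 1, rem=0, completes. Q0=[] Q1=[] Q2=[]

Answer: 0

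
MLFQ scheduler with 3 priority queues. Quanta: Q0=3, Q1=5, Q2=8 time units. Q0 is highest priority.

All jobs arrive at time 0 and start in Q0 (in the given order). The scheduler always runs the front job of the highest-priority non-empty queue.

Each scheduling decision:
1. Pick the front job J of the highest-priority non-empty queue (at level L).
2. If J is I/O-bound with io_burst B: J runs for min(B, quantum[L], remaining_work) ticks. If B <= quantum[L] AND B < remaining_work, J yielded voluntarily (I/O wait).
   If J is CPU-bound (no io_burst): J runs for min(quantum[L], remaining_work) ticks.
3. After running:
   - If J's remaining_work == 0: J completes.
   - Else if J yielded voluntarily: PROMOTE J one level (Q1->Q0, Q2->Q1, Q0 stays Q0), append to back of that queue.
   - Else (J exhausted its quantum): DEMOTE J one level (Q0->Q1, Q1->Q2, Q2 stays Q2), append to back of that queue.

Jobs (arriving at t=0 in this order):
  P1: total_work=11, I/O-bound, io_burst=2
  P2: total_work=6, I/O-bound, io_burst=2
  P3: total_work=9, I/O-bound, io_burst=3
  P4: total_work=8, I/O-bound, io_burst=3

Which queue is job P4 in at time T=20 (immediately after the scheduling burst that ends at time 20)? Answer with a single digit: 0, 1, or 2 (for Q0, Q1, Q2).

t=0-2: P1@Q0 runs 2, rem=9, I/O yield, promote→Q0. Q0=[P2,P3,P4,P1] Q1=[] Q2=[]
t=2-4: P2@Q0 runs 2, rem=4, I/O yield, promote→Q0. Q0=[P3,P4,P1,P2] Q1=[] Q2=[]
t=4-7: P3@Q0 runs 3, rem=6, I/O yield, promote→Q0. Q0=[P4,P1,P2,P3] Q1=[] Q2=[]
t=7-10: P4@Q0 runs 3, rem=5, I/O yield, promote→Q0. Q0=[P1,P2,P3,P4] Q1=[] Q2=[]
t=10-12: P1@Q0 runs 2, rem=7, I/O yield, promote→Q0. Q0=[P2,P3,P4,P1] Q1=[] Q2=[]
t=12-14: P2@Q0 runs 2, rem=2, I/O yield, promote→Q0. Q0=[P3,P4,P1,P2] Q1=[] Q2=[]
t=14-17: P3@Q0 runs 3, rem=3, I/O yield, promote→Q0. Q0=[P4,P1,P2,P3] Q1=[] Q2=[]
t=17-20: P4@Q0 runs 3, rem=2, I/O yield, promote→Q0. Q0=[P1,P2,P3,P4] Q1=[] Q2=[]
t=20-22: P1@Q0 runs 2, rem=5, I/O yield, promote→Q0. Q0=[P2,P3,P4,P1] Q1=[] Q2=[]
t=22-24: P2@Q0 runs 2, rem=0, completes. Q0=[P3,P4,P1] Q1=[] Q2=[]
t=24-27: P3@Q0 runs 3, rem=0, completes. Q0=[P4,P1] Q1=[] Q2=[]
t=27-29: P4@Q0 runs 2, rem=0, completes. Q0=[P1] Q1=[] Q2=[]
t=29-31: P1@Q0 runs 2, rem=3, I/O yield, promote→Q0. Q0=[P1] Q1=[] Q2=[]
t=31-33: P1@Q0 runs 2, rem=1, I/O yield, promote→Q0. Q0=[P1] Q1=[] Q2=[]
t=33-34: P1@Q0 runs 1, rem=0, completes. Q0=[] Q1=[] Q2=[]

Answer: 0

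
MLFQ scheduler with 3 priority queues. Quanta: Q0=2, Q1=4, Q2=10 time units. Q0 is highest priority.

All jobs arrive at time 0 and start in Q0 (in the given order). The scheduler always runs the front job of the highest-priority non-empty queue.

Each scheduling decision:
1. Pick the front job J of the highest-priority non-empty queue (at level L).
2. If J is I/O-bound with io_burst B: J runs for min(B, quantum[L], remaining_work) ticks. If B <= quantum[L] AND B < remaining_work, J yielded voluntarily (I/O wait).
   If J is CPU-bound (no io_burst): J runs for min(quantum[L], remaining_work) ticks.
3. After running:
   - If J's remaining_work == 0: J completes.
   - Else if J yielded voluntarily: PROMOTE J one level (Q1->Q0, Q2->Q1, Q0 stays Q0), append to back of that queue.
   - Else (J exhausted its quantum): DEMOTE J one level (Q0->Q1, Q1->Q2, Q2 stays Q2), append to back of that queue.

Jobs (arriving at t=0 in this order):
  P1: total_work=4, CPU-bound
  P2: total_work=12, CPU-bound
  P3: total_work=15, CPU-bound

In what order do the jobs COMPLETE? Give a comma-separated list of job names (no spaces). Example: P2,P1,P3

t=0-2: P1@Q0 runs 2, rem=2, quantum used, demote→Q1. Q0=[P2,P3] Q1=[P1] Q2=[]
t=2-4: P2@Q0 runs 2, rem=10, quantum used, demote→Q1. Q0=[P3] Q1=[P1,P2] Q2=[]
t=4-6: P3@Q0 runs 2, rem=13, quantum used, demote→Q1. Q0=[] Q1=[P1,P2,P3] Q2=[]
t=6-8: P1@Q1 runs 2, rem=0, completes. Q0=[] Q1=[P2,P3] Q2=[]
t=8-12: P2@Q1 runs 4, rem=6, quantum used, demote→Q2. Q0=[] Q1=[P3] Q2=[P2]
t=12-16: P3@Q1 runs 4, rem=9, quantum used, demote→Q2. Q0=[] Q1=[] Q2=[P2,P3]
t=16-22: P2@Q2 runs 6, rem=0, completes. Q0=[] Q1=[] Q2=[P3]
t=22-31: P3@Q2 runs 9, rem=0, completes. Q0=[] Q1=[] Q2=[]

Answer: P1,P2,P3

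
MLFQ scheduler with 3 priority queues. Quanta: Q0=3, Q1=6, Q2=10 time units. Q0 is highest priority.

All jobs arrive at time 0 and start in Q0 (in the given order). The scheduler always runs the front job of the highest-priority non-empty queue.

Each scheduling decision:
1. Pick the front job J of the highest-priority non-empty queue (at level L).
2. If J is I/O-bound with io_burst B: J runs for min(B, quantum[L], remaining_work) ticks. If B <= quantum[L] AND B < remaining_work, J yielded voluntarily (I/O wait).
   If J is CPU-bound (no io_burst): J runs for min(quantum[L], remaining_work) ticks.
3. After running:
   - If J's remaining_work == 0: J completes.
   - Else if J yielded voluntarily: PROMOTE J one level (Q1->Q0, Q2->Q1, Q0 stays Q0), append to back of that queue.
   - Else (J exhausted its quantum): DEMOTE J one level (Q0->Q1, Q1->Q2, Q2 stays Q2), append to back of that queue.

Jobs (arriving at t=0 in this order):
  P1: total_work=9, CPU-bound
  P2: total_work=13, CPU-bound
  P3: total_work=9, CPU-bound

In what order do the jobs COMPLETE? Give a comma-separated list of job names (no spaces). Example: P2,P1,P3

Answer: P1,P3,P2

Derivation:
t=0-3: P1@Q0 runs 3, rem=6, quantum used, demote→Q1. Q0=[P2,P3] Q1=[P1] Q2=[]
t=3-6: P2@Q0 runs 3, rem=10, quantum used, demote→Q1. Q0=[P3] Q1=[P1,P2] Q2=[]
t=6-9: P3@Q0 runs 3, rem=6, quantum used, demote→Q1. Q0=[] Q1=[P1,P2,P3] Q2=[]
t=9-15: P1@Q1 runs 6, rem=0, completes. Q0=[] Q1=[P2,P3] Q2=[]
t=15-21: P2@Q1 runs 6, rem=4, quantum used, demote→Q2. Q0=[] Q1=[P3] Q2=[P2]
t=21-27: P3@Q1 runs 6, rem=0, completes. Q0=[] Q1=[] Q2=[P2]
t=27-31: P2@Q2 runs 4, rem=0, completes. Q0=[] Q1=[] Q2=[]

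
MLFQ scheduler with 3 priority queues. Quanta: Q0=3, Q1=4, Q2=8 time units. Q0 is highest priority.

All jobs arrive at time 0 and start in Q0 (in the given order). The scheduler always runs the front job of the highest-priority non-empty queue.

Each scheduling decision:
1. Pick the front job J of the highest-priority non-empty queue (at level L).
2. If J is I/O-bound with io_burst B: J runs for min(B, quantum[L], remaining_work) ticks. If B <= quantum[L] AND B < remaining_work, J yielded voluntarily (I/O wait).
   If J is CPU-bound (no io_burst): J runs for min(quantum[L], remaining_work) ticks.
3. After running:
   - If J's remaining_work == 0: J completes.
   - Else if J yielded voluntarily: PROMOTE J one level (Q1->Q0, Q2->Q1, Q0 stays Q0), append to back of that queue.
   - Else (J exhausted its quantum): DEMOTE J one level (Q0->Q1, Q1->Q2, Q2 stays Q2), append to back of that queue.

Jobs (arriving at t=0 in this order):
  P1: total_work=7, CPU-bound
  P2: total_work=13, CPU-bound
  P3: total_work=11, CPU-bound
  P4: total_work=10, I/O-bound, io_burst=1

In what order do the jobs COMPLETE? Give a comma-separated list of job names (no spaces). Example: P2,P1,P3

Answer: P4,P1,P2,P3

Derivation:
t=0-3: P1@Q0 runs 3, rem=4, quantum used, demote→Q1. Q0=[P2,P3,P4] Q1=[P1] Q2=[]
t=3-6: P2@Q0 runs 3, rem=10, quantum used, demote→Q1. Q0=[P3,P4] Q1=[P1,P2] Q2=[]
t=6-9: P3@Q0 runs 3, rem=8, quantum used, demote→Q1. Q0=[P4] Q1=[P1,P2,P3] Q2=[]
t=9-10: P4@Q0 runs 1, rem=9, I/O yield, promote→Q0. Q0=[P4] Q1=[P1,P2,P3] Q2=[]
t=10-11: P4@Q0 runs 1, rem=8, I/O yield, promote→Q0. Q0=[P4] Q1=[P1,P2,P3] Q2=[]
t=11-12: P4@Q0 runs 1, rem=7, I/O yield, promote→Q0. Q0=[P4] Q1=[P1,P2,P3] Q2=[]
t=12-13: P4@Q0 runs 1, rem=6, I/O yield, promote→Q0. Q0=[P4] Q1=[P1,P2,P3] Q2=[]
t=13-14: P4@Q0 runs 1, rem=5, I/O yield, promote→Q0. Q0=[P4] Q1=[P1,P2,P3] Q2=[]
t=14-15: P4@Q0 runs 1, rem=4, I/O yield, promote→Q0. Q0=[P4] Q1=[P1,P2,P3] Q2=[]
t=15-16: P4@Q0 runs 1, rem=3, I/O yield, promote→Q0. Q0=[P4] Q1=[P1,P2,P3] Q2=[]
t=16-17: P4@Q0 runs 1, rem=2, I/O yield, promote→Q0. Q0=[P4] Q1=[P1,P2,P3] Q2=[]
t=17-18: P4@Q0 runs 1, rem=1, I/O yield, promote→Q0. Q0=[P4] Q1=[P1,P2,P3] Q2=[]
t=18-19: P4@Q0 runs 1, rem=0, completes. Q0=[] Q1=[P1,P2,P3] Q2=[]
t=19-23: P1@Q1 runs 4, rem=0, completes. Q0=[] Q1=[P2,P3] Q2=[]
t=23-27: P2@Q1 runs 4, rem=6, quantum used, demote→Q2. Q0=[] Q1=[P3] Q2=[P2]
t=27-31: P3@Q1 runs 4, rem=4, quantum used, demote→Q2. Q0=[] Q1=[] Q2=[P2,P3]
t=31-37: P2@Q2 runs 6, rem=0, completes. Q0=[] Q1=[] Q2=[P3]
t=37-41: P3@Q2 runs 4, rem=0, completes. Q0=[] Q1=[] Q2=[]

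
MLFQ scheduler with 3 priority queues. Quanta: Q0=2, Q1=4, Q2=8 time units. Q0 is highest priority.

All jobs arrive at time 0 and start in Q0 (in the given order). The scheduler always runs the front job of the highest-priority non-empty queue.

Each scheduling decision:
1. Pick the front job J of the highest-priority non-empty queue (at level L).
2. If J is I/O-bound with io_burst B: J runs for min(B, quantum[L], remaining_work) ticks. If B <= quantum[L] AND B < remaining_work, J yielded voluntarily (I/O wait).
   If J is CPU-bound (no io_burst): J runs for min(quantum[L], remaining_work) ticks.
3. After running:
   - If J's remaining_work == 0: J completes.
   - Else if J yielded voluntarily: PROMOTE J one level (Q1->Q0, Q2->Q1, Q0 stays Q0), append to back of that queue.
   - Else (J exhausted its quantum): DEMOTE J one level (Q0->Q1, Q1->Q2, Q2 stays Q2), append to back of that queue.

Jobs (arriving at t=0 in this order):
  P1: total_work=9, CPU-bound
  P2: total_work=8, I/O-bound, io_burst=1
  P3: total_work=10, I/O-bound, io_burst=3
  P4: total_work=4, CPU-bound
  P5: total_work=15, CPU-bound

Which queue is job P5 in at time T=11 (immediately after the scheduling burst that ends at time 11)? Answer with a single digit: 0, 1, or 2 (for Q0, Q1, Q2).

Answer: 1

Derivation:
t=0-2: P1@Q0 runs 2, rem=7, quantum used, demote→Q1. Q0=[P2,P3,P4,P5] Q1=[P1] Q2=[]
t=2-3: P2@Q0 runs 1, rem=7, I/O yield, promote→Q0. Q0=[P3,P4,P5,P2] Q1=[P1] Q2=[]
t=3-5: P3@Q0 runs 2, rem=8, quantum used, demote→Q1. Q0=[P4,P5,P2] Q1=[P1,P3] Q2=[]
t=5-7: P4@Q0 runs 2, rem=2, quantum used, demote→Q1. Q0=[P5,P2] Q1=[P1,P3,P4] Q2=[]
t=7-9: P5@Q0 runs 2, rem=13, quantum used, demote→Q1. Q0=[P2] Q1=[P1,P3,P4,P5] Q2=[]
t=9-10: P2@Q0 runs 1, rem=6, I/O yield, promote→Q0. Q0=[P2] Q1=[P1,P3,P4,P5] Q2=[]
t=10-11: P2@Q0 runs 1, rem=5, I/O yield, promote→Q0. Q0=[P2] Q1=[P1,P3,P4,P5] Q2=[]
t=11-12: P2@Q0 runs 1, rem=4, I/O yield, promote→Q0. Q0=[P2] Q1=[P1,P3,P4,P5] Q2=[]
t=12-13: P2@Q0 runs 1, rem=3, I/O yield, promote→Q0. Q0=[P2] Q1=[P1,P3,P4,P5] Q2=[]
t=13-14: P2@Q0 runs 1, rem=2, I/O yield, promote→Q0. Q0=[P2] Q1=[P1,P3,P4,P5] Q2=[]
t=14-15: P2@Q0 runs 1, rem=1, I/O yield, promote→Q0. Q0=[P2] Q1=[P1,P3,P4,P5] Q2=[]
t=15-16: P2@Q0 runs 1, rem=0, completes. Q0=[] Q1=[P1,P3,P4,P5] Q2=[]
t=16-20: P1@Q1 runs 4, rem=3, quantum used, demote→Q2. Q0=[] Q1=[P3,P4,P5] Q2=[P1]
t=20-23: P3@Q1 runs 3, rem=5, I/O yield, promote→Q0. Q0=[P3] Q1=[P4,P5] Q2=[P1]
t=23-25: P3@Q0 runs 2, rem=3, quantum used, demote→Q1. Q0=[] Q1=[P4,P5,P3] Q2=[P1]
t=25-27: P4@Q1 runs 2, rem=0, completes. Q0=[] Q1=[P5,P3] Q2=[P1]
t=27-31: P5@Q1 runs 4, rem=9, quantum used, demote→Q2. Q0=[] Q1=[P3] Q2=[P1,P5]
t=31-34: P3@Q1 runs 3, rem=0, completes. Q0=[] Q1=[] Q2=[P1,P5]
t=34-37: P1@Q2 runs 3, rem=0, completes. Q0=[] Q1=[] Q2=[P5]
t=37-45: P5@Q2 runs 8, rem=1, quantum used, demote→Q2. Q0=[] Q1=[] Q2=[P5]
t=45-46: P5@Q2 runs 1, rem=0, completes. Q0=[] Q1=[] Q2=[]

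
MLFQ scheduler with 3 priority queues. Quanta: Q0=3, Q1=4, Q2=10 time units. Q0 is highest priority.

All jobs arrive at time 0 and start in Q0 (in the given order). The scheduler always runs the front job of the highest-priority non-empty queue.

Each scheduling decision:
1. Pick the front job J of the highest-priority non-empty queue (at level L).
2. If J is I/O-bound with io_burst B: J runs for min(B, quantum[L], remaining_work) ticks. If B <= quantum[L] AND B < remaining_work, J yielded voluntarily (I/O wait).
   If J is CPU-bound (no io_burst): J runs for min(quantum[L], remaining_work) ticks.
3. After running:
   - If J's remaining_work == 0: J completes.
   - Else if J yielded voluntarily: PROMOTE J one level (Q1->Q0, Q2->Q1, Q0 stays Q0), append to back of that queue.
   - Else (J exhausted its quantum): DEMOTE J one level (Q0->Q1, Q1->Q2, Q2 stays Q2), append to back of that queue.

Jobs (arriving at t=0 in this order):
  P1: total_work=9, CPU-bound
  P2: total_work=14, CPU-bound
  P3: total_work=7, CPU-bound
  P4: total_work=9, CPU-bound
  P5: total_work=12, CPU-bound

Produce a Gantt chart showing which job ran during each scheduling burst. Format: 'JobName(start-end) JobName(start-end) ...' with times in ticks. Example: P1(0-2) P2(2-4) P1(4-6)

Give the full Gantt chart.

t=0-3: P1@Q0 runs 3, rem=6, quantum used, demote→Q1. Q0=[P2,P3,P4,P5] Q1=[P1] Q2=[]
t=3-6: P2@Q0 runs 3, rem=11, quantum used, demote→Q1. Q0=[P3,P4,P5] Q1=[P1,P2] Q2=[]
t=6-9: P3@Q0 runs 3, rem=4, quantum used, demote→Q1. Q0=[P4,P5] Q1=[P1,P2,P3] Q2=[]
t=9-12: P4@Q0 runs 3, rem=6, quantum used, demote→Q1. Q0=[P5] Q1=[P1,P2,P3,P4] Q2=[]
t=12-15: P5@Q0 runs 3, rem=9, quantum used, demote→Q1. Q0=[] Q1=[P1,P2,P3,P4,P5] Q2=[]
t=15-19: P1@Q1 runs 4, rem=2, quantum used, demote→Q2. Q0=[] Q1=[P2,P3,P4,P5] Q2=[P1]
t=19-23: P2@Q1 runs 4, rem=7, quantum used, demote→Q2. Q0=[] Q1=[P3,P4,P5] Q2=[P1,P2]
t=23-27: P3@Q1 runs 4, rem=0, completes. Q0=[] Q1=[P4,P5] Q2=[P1,P2]
t=27-31: P4@Q1 runs 4, rem=2, quantum used, demote→Q2. Q0=[] Q1=[P5] Q2=[P1,P2,P4]
t=31-35: P5@Q1 runs 4, rem=5, quantum used, demote→Q2. Q0=[] Q1=[] Q2=[P1,P2,P4,P5]
t=35-37: P1@Q2 runs 2, rem=0, completes. Q0=[] Q1=[] Q2=[P2,P4,P5]
t=37-44: P2@Q2 runs 7, rem=0, completes. Q0=[] Q1=[] Q2=[P4,P5]
t=44-46: P4@Q2 runs 2, rem=0, completes. Q0=[] Q1=[] Q2=[P5]
t=46-51: P5@Q2 runs 5, rem=0, completes. Q0=[] Q1=[] Q2=[]

Answer: P1(0-3) P2(3-6) P3(6-9) P4(9-12) P5(12-15) P1(15-19) P2(19-23) P3(23-27) P4(27-31) P5(31-35) P1(35-37) P2(37-44) P4(44-46) P5(46-51)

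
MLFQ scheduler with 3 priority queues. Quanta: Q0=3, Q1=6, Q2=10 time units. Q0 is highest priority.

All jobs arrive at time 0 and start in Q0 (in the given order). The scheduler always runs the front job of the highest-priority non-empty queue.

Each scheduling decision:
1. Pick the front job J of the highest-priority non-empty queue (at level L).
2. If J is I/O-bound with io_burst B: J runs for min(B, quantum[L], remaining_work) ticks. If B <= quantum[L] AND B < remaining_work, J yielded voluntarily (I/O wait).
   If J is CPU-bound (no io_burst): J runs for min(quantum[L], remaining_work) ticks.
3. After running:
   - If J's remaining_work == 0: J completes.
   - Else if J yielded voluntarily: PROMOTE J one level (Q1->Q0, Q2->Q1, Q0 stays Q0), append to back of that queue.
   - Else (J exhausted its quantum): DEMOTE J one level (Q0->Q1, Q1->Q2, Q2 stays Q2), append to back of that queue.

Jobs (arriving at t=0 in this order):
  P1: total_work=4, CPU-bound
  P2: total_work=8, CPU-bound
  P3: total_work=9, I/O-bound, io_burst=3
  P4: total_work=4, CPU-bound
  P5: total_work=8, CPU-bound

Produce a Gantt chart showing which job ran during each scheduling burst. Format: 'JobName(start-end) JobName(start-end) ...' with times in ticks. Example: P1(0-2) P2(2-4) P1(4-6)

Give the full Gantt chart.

t=0-3: P1@Q0 runs 3, rem=1, quantum used, demote→Q1. Q0=[P2,P3,P4,P5] Q1=[P1] Q2=[]
t=3-6: P2@Q0 runs 3, rem=5, quantum used, demote→Q1. Q0=[P3,P4,P5] Q1=[P1,P2] Q2=[]
t=6-9: P3@Q0 runs 3, rem=6, I/O yield, promote→Q0. Q0=[P4,P5,P3] Q1=[P1,P2] Q2=[]
t=9-12: P4@Q0 runs 3, rem=1, quantum used, demote→Q1. Q0=[P5,P3] Q1=[P1,P2,P4] Q2=[]
t=12-15: P5@Q0 runs 3, rem=5, quantum used, demote→Q1. Q0=[P3] Q1=[P1,P2,P4,P5] Q2=[]
t=15-18: P3@Q0 runs 3, rem=3, I/O yield, promote→Q0. Q0=[P3] Q1=[P1,P2,P4,P5] Q2=[]
t=18-21: P3@Q0 runs 3, rem=0, completes. Q0=[] Q1=[P1,P2,P4,P5] Q2=[]
t=21-22: P1@Q1 runs 1, rem=0, completes. Q0=[] Q1=[P2,P4,P5] Q2=[]
t=22-27: P2@Q1 runs 5, rem=0, completes. Q0=[] Q1=[P4,P5] Q2=[]
t=27-28: P4@Q1 runs 1, rem=0, completes. Q0=[] Q1=[P5] Q2=[]
t=28-33: P5@Q1 runs 5, rem=0, completes. Q0=[] Q1=[] Q2=[]

Answer: P1(0-3) P2(3-6) P3(6-9) P4(9-12) P5(12-15) P3(15-18) P3(18-21) P1(21-22) P2(22-27) P4(27-28) P5(28-33)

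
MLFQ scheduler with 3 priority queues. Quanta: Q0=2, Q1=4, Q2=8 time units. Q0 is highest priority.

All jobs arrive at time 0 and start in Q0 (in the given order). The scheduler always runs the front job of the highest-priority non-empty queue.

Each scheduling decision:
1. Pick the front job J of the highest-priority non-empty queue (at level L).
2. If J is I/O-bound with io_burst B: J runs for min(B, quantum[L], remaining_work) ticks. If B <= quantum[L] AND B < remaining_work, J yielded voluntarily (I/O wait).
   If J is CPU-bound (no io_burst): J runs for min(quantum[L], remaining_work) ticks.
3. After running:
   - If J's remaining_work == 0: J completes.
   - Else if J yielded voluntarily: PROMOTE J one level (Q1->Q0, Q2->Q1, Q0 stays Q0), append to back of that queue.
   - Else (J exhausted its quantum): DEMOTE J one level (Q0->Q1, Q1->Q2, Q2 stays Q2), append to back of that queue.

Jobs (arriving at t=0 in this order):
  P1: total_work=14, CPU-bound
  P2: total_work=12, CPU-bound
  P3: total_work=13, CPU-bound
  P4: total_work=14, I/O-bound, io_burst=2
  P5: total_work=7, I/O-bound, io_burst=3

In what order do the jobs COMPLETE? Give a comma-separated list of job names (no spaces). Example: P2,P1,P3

Answer: P4,P5,P1,P2,P3

Derivation:
t=0-2: P1@Q0 runs 2, rem=12, quantum used, demote→Q1. Q0=[P2,P3,P4,P5] Q1=[P1] Q2=[]
t=2-4: P2@Q0 runs 2, rem=10, quantum used, demote→Q1. Q0=[P3,P4,P5] Q1=[P1,P2] Q2=[]
t=4-6: P3@Q0 runs 2, rem=11, quantum used, demote→Q1. Q0=[P4,P5] Q1=[P1,P2,P3] Q2=[]
t=6-8: P4@Q0 runs 2, rem=12, I/O yield, promote→Q0. Q0=[P5,P4] Q1=[P1,P2,P3] Q2=[]
t=8-10: P5@Q0 runs 2, rem=5, quantum used, demote→Q1. Q0=[P4] Q1=[P1,P2,P3,P5] Q2=[]
t=10-12: P4@Q0 runs 2, rem=10, I/O yield, promote→Q0. Q0=[P4] Q1=[P1,P2,P3,P5] Q2=[]
t=12-14: P4@Q0 runs 2, rem=8, I/O yield, promote→Q0. Q0=[P4] Q1=[P1,P2,P3,P5] Q2=[]
t=14-16: P4@Q0 runs 2, rem=6, I/O yield, promote→Q0. Q0=[P4] Q1=[P1,P2,P3,P5] Q2=[]
t=16-18: P4@Q0 runs 2, rem=4, I/O yield, promote→Q0. Q0=[P4] Q1=[P1,P2,P3,P5] Q2=[]
t=18-20: P4@Q0 runs 2, rem=2, I/O yield, promote→Q0. Q0=[P4] Q1=[P1,P2,P3,P5] Q2=[]
t=20-22: P4@Q0 runs 2, rem=0, completes. Q0=[] Q1=[P1,P2,P3,P5] Q2=[]
t=22-26: P1@Q1 runs 4, rem=8, quantum used, demote→Q2. Q0=[] Q1=[P2,P3,P5] Q2=[P1]
t=26-30: P2@Q1 runs 4, rem=6, quantum used, demote→Q2. Q0=[] Q1=[P3,P5] Q2=[P1,P2]
t=30-34: P3@Q1 runs 4, rem=7, quantum used, demote→Q2. Q0=[] Q1=[P5] Q2=[P1,P2,P3]
t=34-37: P5@Q1 runs 3, rem=2, I/O yield, promote→Q0. Q0=[P5] Q1=[] Q2=[P1,P2,P3]
t=37-39: P5@Q0 runs 2, rem=0, completes. Q0=[] Q1=[] Q2=[P1,P2,P3]
t=39-47: P1@Q2 runs 8, rem=0, completes. Q0=[] Q1=[] Q2=[P2,P3]
t=47-53: P2@Q2 runs 6, rem=0, completes. Q0=[] Q1=[] Q2=[P3]
t=53-60: P3@Q2 runs 7, rem=0, completes. Q0=[] Q1=[] Q2=[]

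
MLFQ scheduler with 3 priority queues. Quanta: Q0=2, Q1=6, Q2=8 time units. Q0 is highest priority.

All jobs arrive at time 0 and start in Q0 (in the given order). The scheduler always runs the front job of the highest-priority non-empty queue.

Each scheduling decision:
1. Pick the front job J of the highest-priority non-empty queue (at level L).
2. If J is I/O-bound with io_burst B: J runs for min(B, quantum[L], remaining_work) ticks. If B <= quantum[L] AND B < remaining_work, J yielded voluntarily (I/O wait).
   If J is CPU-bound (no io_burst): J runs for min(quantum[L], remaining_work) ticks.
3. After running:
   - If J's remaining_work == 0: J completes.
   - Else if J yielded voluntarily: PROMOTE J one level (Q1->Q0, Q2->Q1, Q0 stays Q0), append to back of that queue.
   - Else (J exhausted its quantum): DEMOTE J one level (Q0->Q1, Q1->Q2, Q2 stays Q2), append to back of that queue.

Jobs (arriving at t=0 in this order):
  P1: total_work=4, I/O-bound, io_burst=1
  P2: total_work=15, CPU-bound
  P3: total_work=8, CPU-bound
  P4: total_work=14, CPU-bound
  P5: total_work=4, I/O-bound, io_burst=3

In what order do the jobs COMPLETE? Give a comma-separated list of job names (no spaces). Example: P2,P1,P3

t=0-1: P1@Q0 runs 1, rem=3, I/O yield, promote→Q0. Q0=[P2,P3,P4,P5,P1] Q1=[] Q2=[]
t=1-3: P2@Q0 runs 2, rem=13, quantum used, demote→Q1. Q0=[P3,P4,P5,P1] Q1=[P2] Q2=[]
t=3-5: P3@Q0 runs 2, rem=6, quantum used, demote→Q1. Q0=[P4,P5,P1] Q1=[P2,P3] Q2=[]
t=5-7: P4@Q0 runs 2, rem=12, quantum used, demote→Q1. Q0=[P5,P1] Q1=[P2,P3,P4] Q2=[]
t=7-9: P5@Q0 runs 2, rem=2, quantum used, demote→Q1. Q0=[P1] Q1=[P2,P3,P4,P5] Q2=[]
t=9-10: P1@Q0 runs 1, rem=2, I/O yield, promote→Q0. Q0=[P1] Q1=[P2,P3,P4,P5] Q2=[]
t=10-11: P1@Q0 runs 1, rem=1, I/O yield, promote→Q0. Q0=[P1] Q1=[P2,P3,P4,P5] Q2=[]
t=11-12: P1@Q0 runs 1, rem=0, completes. Q0=[] Q1=[P2,P3,P4,P5] Q2=[]
t=12-18: P2@Q1 runs 6, rem=7, quantum used, demote→Q2. Q0=[] Q1=[P3,P4,P5] Q2=[P2]
t=18-24: P3@Q1 runs 6, rem=0, completes. Q0=[] Q1=[P4,P5] Q2=[P2]
t=24-30: P4@Q1 runs 6, rem=6, quantum used, demote→Q2. Q0=[] Q1=[P5] Q2=[P2,P4]
t=30-32: P5@Q1 runs 2, rem=0, completes. Q0=[] Q1=[] Q2=[P2,P4]
t=32-39: P2@Q2 runs 7, rem=0, completes. Q0=[] Q1=[] Q2=[P4]
t=39-45: P4@Q2 runs 6, rem=0, completes. Q0=[] Q1=[] Q2=[]

Answer: P1,P3,P5,P2,P4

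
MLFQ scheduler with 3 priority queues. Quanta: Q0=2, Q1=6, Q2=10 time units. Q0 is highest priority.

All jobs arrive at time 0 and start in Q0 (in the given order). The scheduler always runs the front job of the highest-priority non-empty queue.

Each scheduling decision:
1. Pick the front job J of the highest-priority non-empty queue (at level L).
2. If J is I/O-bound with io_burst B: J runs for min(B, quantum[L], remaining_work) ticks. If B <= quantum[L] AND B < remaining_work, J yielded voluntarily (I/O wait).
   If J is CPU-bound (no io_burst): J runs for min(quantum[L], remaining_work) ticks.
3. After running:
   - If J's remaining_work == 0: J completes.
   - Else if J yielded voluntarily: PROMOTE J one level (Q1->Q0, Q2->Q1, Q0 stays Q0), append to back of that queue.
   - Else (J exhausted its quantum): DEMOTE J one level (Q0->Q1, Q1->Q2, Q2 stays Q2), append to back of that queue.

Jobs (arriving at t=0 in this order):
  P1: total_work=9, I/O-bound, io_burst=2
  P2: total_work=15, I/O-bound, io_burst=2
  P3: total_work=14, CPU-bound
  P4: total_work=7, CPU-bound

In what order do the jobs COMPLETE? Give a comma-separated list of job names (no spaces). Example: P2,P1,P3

t=0-2: P1@Q0 runs 2, rem=7, I/O yield, promote→Q0. Q0=[P2,P3,P4,P1] Q1=[] Q2=[]
t=2-4: P2@Q0 runs 2, rem=13, I/O yield, promote→Q0. Q0=[P3,P4,P1,P2] Q1=[] Q2=[]
t=4-6: P3@Q0 runs 2, rem=12, quantum used, demote→Q1. Q0=[P4,P1,P2] Q1=[P3] Q2=[]
t=6-8: P4@Q0 runs 2, rem=5, quantum used, demote→Q1. Q0=[P1,P2] Q1=[P3,P4] Q2=[]
t=8-10: P1@Q0 runs 2, rem=5, I/O yield, promote→Q0. Q0=[P2,P1] Q1=[P3,P4] Q2=[]
t=10-12: P2@Q0 runs 2, rem=11, I/O yield, promote→Q0. Q0=[P1,P2] Q1=[P3,P4] Q2=[]
t=12-14: P1@Q0 runs 2, rem=3, I/O yield, promote→Q0. Q0=[P2,P1] Q1=[P3,P4] Q2=[]
t=14-16: P2@Q0 runs 2, rem=9, I/O yield, promote→Q0. Q0=[P1,P2] Q1=[P3,P4] Q2=[]
t=16-18: P1@Q0 runs 2, rem=1, I/O yield, promote→Q0. Q0=[P2,P1] Q1=[P3,P4] Q2=[]
t=18-20: P2@Q0 runs 2, rem=7, I/O yield, promote→Q0. Q0=[P1,P2] Q1=[P3,P4] Q2=[]
t=20-21: P1@Q0 runs 1, rem=0, completes. Q0=[P2] Q1=[P3,P4] Q2=[]
t=21-23: P2@Q0 runs 2, rem=5, I/O yield, promote→Q0. Q0=[P2] Q1=[P3,P4] Q2=[]
t=23-25: P2@Q0 runs 2, rem=3, I/O yield, promote→Q0. Q0=[P2] Q1=[P3,P4] Q2=[]
t=25-27: P2@Q0 runs 2, rem=1, I/O yield, promote→Q0. Q0=[P2] Q1=[P3,P4] Q2=[]
t=27-28: P2@Q0 runs 1, rem=0, completes. Q0=[] Q1=[P3,P4] Q2=[]
t=28-34: P3@Q1 runs 6, rem=6, quantum used, demote→Q2. Q0=[] Q1=[P4] Q2=[P3]
t=34-39: P4@Q1 runs 5, rem=0, completes. Q0=[] Q1=[] Q2=[P3]
t=39-45: P3@Q2 runs 6, rem=0, completes. Q0=[] Q1=[] Q2=[]

Answer: P1,P2,P4,P3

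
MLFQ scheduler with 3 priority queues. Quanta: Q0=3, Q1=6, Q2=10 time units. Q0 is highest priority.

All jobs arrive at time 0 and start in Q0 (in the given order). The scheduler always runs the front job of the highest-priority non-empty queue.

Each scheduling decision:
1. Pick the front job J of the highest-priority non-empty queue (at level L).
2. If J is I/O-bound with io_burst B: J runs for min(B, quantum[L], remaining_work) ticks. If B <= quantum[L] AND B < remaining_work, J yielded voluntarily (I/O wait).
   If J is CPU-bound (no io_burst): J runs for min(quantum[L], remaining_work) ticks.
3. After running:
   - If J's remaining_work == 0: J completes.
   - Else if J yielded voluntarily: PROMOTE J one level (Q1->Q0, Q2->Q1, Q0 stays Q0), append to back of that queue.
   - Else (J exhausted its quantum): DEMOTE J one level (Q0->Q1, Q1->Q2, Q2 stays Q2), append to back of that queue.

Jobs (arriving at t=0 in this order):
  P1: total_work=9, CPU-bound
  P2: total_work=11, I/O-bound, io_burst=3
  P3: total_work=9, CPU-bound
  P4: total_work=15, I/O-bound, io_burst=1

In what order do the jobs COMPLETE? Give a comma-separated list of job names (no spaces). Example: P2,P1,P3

Answer: P2,P4,P1,P3

Derivation:
t=0-3: P1@Q0 runs 3, rem=6, quantum used, demote→Q1. Q0=[P2,P3,P4] Q1=[P1] Q2=[]
t=3-6: P2@Q0 runs 3, rem=8, I/O yield, promote→Q0. Q0=[P3,P4,P2] Q1=[P1] Q2=[]
t=6-9: P3@Q0 runs 3, rem=6, quantum used, demote→Q1. Q0=[P4,P2] Q1=[P1,P3] Q2=[]
t=9-10: P4@Q0 runs 1, rem=14, I/O yield, promote→Q0. Q0=[P2,P4] Q1=[P1,P3] Q2=[]
t=10-13: P2@Q0 runs 3, rem=5, I/O yield, promote→Q0. Q0=[P4,P2] Q1=[P1,P3] Q2=[]
t=13-14: P4@Q0 runs 1, rem=13, I/O yield, promote→Q0. Q0=[P2,P4] Q1=[P1,P3] Q2=[]
t=14-17: P2@Q0 runs 3, rem=2, I/O yield, promote→Q0. Q0=[P4,P2] Q1=[P1,P3] Q2=[]
t=17-18: P4@Q0 runs 1, rem=12, I/O yield, promote→Q0. Q0=[P2,P4] Q1=[P1,P3] Q2=[]
t=18-20: P2@Q0 runs 2, rem=0, completes. Q0=[P4] Q1=[P1,P3] Q2=[]
t=20-21: P4@Q0 runs 1, rem=11, I/O yield, promote→Q0. Q0=[P4] Q1=[P1,P3] Q2=[]
t=21-22: P4@Q0 runs 1, rem=10, I/O yield, promote→Q0. Q0=[P4] Q1=[P1,P3] Q2=[]
t=22-23: P4@Q0 runs 1, rem=9, I/O yield, promote→Q0. Q0=[P4] Q1=[P1,P3] Q2=[]
t=23-24: P4@Q0 runs 1, rem=8, I/O yield, promote→Q0. Q0=[P4] Q1=[P1,P3] Q2=[]
t=24-25: P4@Q0 runs 1, rem=7, I/O yield, promote→Q0. Q0=[P4] Q1=[P1,P3] Q2=[]
t=25-26: P4@Q0 runs 1, rem=6, I/O yield, promote→Q0. Q0=[P4] Q1=[P1,P3] Q2=[]
t=26-27: P4@Q0 runs 1, rem=5, I/O yield, promote→Q0. Q0=[P4] Q1=[P1,P3] Q2=[]
t=27-28: P4@Q0 runs 1, rem=4, I/O yield, promote→Q0. Q0=[P4] Q1=[P1,P3] Q2=[]
t=28-29: P4@Q0 runs 1, rem=3, I/O yield, promote→Q0. Q0=[P4] Q1=[P1,P3] Q2=[]
t=29-30: P4@Q0 runs 1, rem=2, I/O yield, promote→Q0. Q0=[P4] Q1=[P1,P3] Q2=[]
t=30-31: P4@Q0 runs 1, rem=1, I/O yield, promote→Q0. Q0=[P4] Q1=[P1,P3] Q2=[]
t=31-32: P4@Q0 runs 1, rem=0, completes. Q0=[] Q1=[P1,P3] Q2=[]
t=32-38: P1@Q1 runs 6, rem=0, completes. Q0=[] Q1=[P3] Q2=[]
t=38-44: P3@Q1 runs 6, rem=0, completes. Q0=[] Q1=[] Q2=[]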